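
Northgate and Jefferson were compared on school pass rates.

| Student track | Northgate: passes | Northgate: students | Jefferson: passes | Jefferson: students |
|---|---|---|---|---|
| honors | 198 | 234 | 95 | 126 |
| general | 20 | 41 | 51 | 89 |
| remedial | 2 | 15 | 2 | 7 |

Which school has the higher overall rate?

Northgate

Honors: Northgate 198/234 = 84.6%, Jefferson 95/126 = 75.4% → Northgate
General: Northgate 20/41 = 48.8%, Jefferson 51/89 = 57.3% → Jefferson
Remedial: Northgate 2/15 = 13.3%, Jefferson 2/7 = 28.6% → Jefferson
Overall: Northgate 220/290 = 75.9%, Jefferson 148/222 = 66.7% → Northgate
(Neither sweeps every student group, but Northgate has the higher pooled rate.)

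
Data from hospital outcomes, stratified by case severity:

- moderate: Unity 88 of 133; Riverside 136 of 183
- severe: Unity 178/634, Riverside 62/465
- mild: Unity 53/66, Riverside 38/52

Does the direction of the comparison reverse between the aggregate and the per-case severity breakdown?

Moderate: Unity 88/133 = 66.2%, Riverside 136/183 = 74.3% → Riverside
Severe: Unity 178/634 = 28.1%, Riverside 62/465 = 13.3% → Unity
Mild: Unity 53/66 = 80.3%, Riverside 38/52 = 73.1% → Unity
Overall: Unity 319/833 = 38.3%, Riverside 236/700 = 33.7% → Unity
Neither sweeps: Unity wins 2 of 3 groups, Riverside wins 1. Unity wins overall but not every group — no Simpson reversal.

No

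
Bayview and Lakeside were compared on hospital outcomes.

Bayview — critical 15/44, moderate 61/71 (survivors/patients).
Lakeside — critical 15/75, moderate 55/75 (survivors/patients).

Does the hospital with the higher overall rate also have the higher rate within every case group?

Yes

Critical: Bayview 15/44 = 34.1%, Lakeside 15/75 = 20.0% → Bayview
Moderate: Bayview 61/71 = 85.9%, Lakeside 55/75 = 73.3% → Bayview
Overall: Bayview 76/115 = 66.1%, Lakeside 70/150 = 46.7% → Bayview
Bayview wins overall and in every case group — no reversal.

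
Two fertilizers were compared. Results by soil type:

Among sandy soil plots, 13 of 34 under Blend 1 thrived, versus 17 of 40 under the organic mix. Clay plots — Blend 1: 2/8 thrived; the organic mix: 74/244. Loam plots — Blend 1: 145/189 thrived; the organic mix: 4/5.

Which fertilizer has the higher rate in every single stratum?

the organic mix

Sandy soil: Blend 1 13/34 = 38.2%, the organic mix 17/40 = 42.5% → the organic mix
Clay: Blend 1 2/8 = 25.0%, the organic mix 74/244 = 30.3% → the organic mix
Loam: Blend 1 145/189 = 76.7%, the organic mix 4/5 = 80.0% → the organic mix
The organic mix has the higher rate in all 3 groups.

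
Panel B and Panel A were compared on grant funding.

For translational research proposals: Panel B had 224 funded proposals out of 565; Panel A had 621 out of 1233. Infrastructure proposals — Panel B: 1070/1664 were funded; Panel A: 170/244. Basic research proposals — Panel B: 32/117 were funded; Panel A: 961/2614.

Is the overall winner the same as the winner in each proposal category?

No

Translational research: Panel B 224/565 = 39.6%, Panel A 621/1233 = 50.4% → Panel A
Infrastructure: Panel B 1070/1664 = 64.3%, Panel A 170/244 = 69.7% → Panel A
Basic research: Panel B 32/117 = 27.4%, Panel A 961/2614 = 36.8% → Panel A
Overall: Panel B 1326/2346 = 56.5%, Panel A 1752/4091 = 42.8% → Panel B
Panel A wins each proposal group but Panel B wins overall — the comparison reverses. Panel A's proposals skew toward basic research, which has a lower base rate.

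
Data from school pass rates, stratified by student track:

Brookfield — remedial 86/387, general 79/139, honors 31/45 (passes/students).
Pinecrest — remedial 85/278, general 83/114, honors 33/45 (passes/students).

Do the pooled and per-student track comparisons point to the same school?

Yes

Remedial: Brookfield 86/387 = 22.2%, Pinecrest 85/278 = 30.6% → Pinecrest
General: Brookfield 79/139 = 56.8%, Pinecrest 83/114 = 72.8% → Pinecrest
Honors: Brookfield 31/45 = 68.9%, Pinecrest 33/45 = 73.3% → Pinecrest
Overall: Brookfield 196/571 = 34.3%, Pinecrest 201/437 = 46.0% → Pinecrest
Pinecrest wins overall and in every student group — no reversal.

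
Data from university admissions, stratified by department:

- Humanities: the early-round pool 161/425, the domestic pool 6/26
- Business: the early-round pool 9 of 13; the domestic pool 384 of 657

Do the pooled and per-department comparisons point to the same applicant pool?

No

Humanities: the early-round pool 161/425 = 37.9%, the domestic pool 6/26 = 23.1% → the early-round pool
Business: the early-round pool 9/13 = 69.2%, the domestic pool 384/657 = 58.4% → the early-round pool
Overall: the early-round pool 170/438 = 38.8%, the domestic pool 390/683 = 57.1% → the domestic pool
The early-round pool wins each department group but the domestic pool wins overall — the comparison reverses. The early-round pool's applicants skew toward Humanities, which has a lower base rate.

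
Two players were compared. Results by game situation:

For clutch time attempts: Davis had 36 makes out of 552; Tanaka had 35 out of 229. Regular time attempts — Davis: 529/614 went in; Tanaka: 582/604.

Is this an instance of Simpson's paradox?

Clutch time: Davis 36/552 = 6.5%, Tanaka 35/229 = 15.3% → Tanaka
Regular time: Davis 529/614 = 86.2%, Tanaka 582/604 = 96.4% → Tanaka
Overall: Davis 565/1166 = 48.5%, Tanaka 617/833 = 74.1% → Tanaka
Tanaka wins overall and in every game group — no reversal.

No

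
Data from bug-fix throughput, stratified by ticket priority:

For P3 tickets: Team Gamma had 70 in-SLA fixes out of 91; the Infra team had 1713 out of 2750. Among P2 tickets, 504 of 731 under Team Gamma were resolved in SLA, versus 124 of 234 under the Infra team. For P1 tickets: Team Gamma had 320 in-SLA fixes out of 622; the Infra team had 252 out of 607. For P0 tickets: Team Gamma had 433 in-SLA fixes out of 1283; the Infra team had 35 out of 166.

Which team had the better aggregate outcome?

P3: Team Gamma 70/91 = 76.9%, the Infra team 1713/2750 = 62.3% → Team Gamma
P2: Team Gamma 504/731 = 68.9%, the Infra team 124/234 = 53.0% → Team Gamma
P1: Team Gamma 320/622 = 51.4%, the Infra team 252/607 = 41.5% → Team Gamma
P0: Team Gamma 433/1283 = 33.7%, the Infra team 35/166 = 21.1% → Team Gamma
Overall: Team Gamma 1327/2727 = 48.7%, the Infra team 2124/3757 = 56.5% → the Infra team
(Team Gamma wins every ticket group but the Infra team wins overall — Team Gamma's tickets skew toward the low-rate P0 group.)

the Infra team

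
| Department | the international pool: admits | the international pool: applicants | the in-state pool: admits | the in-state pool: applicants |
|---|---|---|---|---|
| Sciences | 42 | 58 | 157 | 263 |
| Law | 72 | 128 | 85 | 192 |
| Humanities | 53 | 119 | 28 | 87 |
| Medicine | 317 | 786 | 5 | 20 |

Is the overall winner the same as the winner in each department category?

Sciences: the international pool 42/58 = 72.4%, the in-state pool 157/263 = 59.7% → the international pool
Law: the international pool 72/128 = 56.2%, the in-state pool 85/192 = 44.3% → the international pool
Humanities: the international pool 53/119 = 44.5%, the in-state pool 28/87 = 32.2% → the international pool
Medicine: the international pool 317/786 = 40.3%, the in-state pool 5/20 = 25.0% → the international pool
Overall: the international pool 484/1091 = 44.4%, the in-state pool 275/562 = 48.9% → the in-state pool
The international pool wins each department group but the in-state pool wins overall — the comparison reverses. The international pool's applicants skew toward Medicine, which has a lower base rate.

No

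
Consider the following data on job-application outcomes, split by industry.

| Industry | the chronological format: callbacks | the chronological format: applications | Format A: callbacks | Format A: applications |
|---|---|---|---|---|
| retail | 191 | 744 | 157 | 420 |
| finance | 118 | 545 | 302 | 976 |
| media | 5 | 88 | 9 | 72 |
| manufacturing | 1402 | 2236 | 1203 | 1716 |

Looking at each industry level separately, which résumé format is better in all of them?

Format A

Retail: the chronological format 191/744 = 25.7%, Format A 157/420 = 37.4% → Format A
Finance: the chronological format 118/545 = 21.7%, Format A 302/976 = 30.9% → Format A
Media: the chronological format 5/88 = 5.7%, Format A 9/72 = 12.5% → Format A
Manufacturing: the chronological format 1402/2236 = 62.7%, Format A 1203/1716 = 70.1% → Format A
Format A has the higher rate in all 4 groups.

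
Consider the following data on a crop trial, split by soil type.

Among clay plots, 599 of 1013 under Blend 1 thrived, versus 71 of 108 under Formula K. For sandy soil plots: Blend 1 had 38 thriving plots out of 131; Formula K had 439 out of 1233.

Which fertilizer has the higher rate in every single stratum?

Formula K

Clay: Blend 1 599/1013 = 59.1%, Formula K 71/108 = 65.7% → Formula K
Sandy soil: Blend 1 38/131 = 29.0%, Formula K 439/1233 = 35.6% → Formula K
Formula K has the higher rate in both groups.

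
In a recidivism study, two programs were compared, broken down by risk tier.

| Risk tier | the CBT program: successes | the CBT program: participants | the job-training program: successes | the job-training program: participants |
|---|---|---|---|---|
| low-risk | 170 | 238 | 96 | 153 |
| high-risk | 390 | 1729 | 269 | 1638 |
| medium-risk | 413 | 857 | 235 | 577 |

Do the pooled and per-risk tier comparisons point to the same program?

Low-risk: the CBT program 170/238 = 71.4%, the job-training program 96/153 = 62.7% → the CBT program
High-risk: the CBT program 390/1729 = 22.6%, the job-training program 269/1638 = 16.4% → the CBT program
Medium-risk: the CBT program 413/857 = 48.2%, the job-training program 235/577 = 40.7% → the CBT program
Overall: the CBT program 973/2824 = 34.5%, the job-training program 600/2368 = 25.3% → the CBT program
The CBT program wins overall and in every risk group — no reversal.

Yes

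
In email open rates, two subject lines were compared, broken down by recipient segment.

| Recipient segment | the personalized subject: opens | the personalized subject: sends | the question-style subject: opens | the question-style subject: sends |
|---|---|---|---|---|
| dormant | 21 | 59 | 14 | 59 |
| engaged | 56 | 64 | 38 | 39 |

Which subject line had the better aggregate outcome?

the personalized subject

Dormant: the personalized subject 21/59 = 35.6%, the question-style subject 14/59 = 23.7% → the personalized subject
Engaged: the personalized subject 56/64 = 87.5%, the question-style subject 38/39 = 97.4% → the question-style subject
Overall: the personalized subject 77/123 = 62.6%, the question-style subject 52/98 = 53.1% → the personalized subject
(Neither sweeps every recipient group, but the personalized subject has the higher pooled rate.)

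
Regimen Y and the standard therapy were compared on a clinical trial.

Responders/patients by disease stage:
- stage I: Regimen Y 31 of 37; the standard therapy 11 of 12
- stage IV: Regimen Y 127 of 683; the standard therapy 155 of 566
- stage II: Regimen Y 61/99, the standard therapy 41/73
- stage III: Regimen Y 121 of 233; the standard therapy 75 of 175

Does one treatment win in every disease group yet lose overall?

No

Stage I: Regimen Y 31/37 = 83.8%, the standard therapy 11/12 = 91.7% → the standard therapy
Stage IV: Regimen Y 127/683 = 18.6%, the standard therapy 155/566 = 27.4% → the standard therapy
Stage II: Regimen Y 61/99 = 61.6%, the standard therapy 41/73 = 56.2% → Regimen Y
Stage III: Regimen Y 121/233 = 51.9%, the standard therapy 75/175 = 42.9% → Regimen Y
Overall: Regimen Y 340/1052 = 32.3%, the standard therapy 282/826 = 34.1% → the standard therapy
Neither sweeps: Regimen Y wins 2 of 4 groups, the standard therapy wins 2. The standard therapy wins overall but not every group — no Simpson reversal.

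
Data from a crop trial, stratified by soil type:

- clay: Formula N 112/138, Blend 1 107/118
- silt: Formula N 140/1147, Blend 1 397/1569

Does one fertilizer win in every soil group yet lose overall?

Clay: Formula N 112/138 = 81.2%, Blend 1 107/118 = 90.7% → Blend 1
Silt: Formula N 140/1147 = 12.2%, Blend 1 397/1569 = 25.3% → Blend 1
Overall: Formula N 252/1285 = 19.6%, Blend 1 504/1687 = 29.9% → Blend 1
Blend 1 wins overall and in every soil group — no reversal.

No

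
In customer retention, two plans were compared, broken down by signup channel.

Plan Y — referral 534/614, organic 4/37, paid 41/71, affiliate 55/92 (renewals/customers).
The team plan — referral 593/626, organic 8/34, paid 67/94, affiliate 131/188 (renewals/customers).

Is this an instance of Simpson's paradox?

No

Referral: Plan Y 534/614 = 87.0%, the team plan 593/626 = 94.7% → the team plan
Organic: Plan Y 4/37 = 10.8%, the team plan 8/34 = 23.5% → the team plan
Paid: Plan Y 41/71 = 57.7%, the team plan 67/94 = 71.3% → the team plan
Affiliate: Plan Y 55/92 = 59.8%, the team plan 131/188 = 69.7% → the team plan
Overall: Plan Y 634/814 = 77.9%, the team plan 799/942 = 84.8% → the team plan
The team plan wins overall and in every signup group — no reversal.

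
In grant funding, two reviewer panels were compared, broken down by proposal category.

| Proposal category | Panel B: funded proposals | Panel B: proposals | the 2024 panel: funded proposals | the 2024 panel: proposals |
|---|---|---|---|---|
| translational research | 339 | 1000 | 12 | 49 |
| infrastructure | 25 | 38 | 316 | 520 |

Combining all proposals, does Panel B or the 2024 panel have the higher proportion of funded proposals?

Translational research: Panel B 339/1000 = 33.9%, the 2024 panel 12/49 = 24.5% → Panel B
Infrastructure: Panel B 25/38 = 65.8%, the 2024 panel 316/520 = 60.8% → Panel B
Overall: Panel B 364/1038 = 35.1%, the 2024 panel 328/569 = 57.6% → the 2024 panel
(Panel B wins every proposal group but the 2024 panel wins overall — Panel B's proposals skew toward the low-rate translational research group.)

the 2024 panel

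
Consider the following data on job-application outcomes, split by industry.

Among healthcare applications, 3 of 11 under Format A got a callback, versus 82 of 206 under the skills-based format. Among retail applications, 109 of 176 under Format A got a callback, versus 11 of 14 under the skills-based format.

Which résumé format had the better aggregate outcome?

Healthcare: Format A 3/11 = 27.3%, the skills-based format 82/206 = 39.8% → the skills-based format
Retail: Format A 109/176 = 61.9%, the skills-based format 11/14 = 78.6% → the skills-based format
Overall: Format A 112/187 = 59.9%, the skills-based format 93/220 = 42.3% → Format A
(The skills-based format wins every industry group but Format A wins overall — the skills-based format's applications skew toward the low-rate healthcare group.)

Format A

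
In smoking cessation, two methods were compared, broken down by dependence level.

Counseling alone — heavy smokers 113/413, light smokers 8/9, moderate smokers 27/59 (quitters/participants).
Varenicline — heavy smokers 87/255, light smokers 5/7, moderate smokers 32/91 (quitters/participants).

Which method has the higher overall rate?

varenicline

Heavy smokers: counseling alone 113/413 = 27.4%, varenicline 87/255 = 34.1% → varenicline
Light smokers: counseling alone 8/9 = 88.9%, varenicline 5/7 = 71.4% → counseling alone
Moderate smokers: counseling alone 27/59 = 45.8%, varenicline 32/91 = 35.2% → counseling alone
Overall: counseling alone 148/481 = 30.8%, varenicline 124/353 = 35.1% → varenicline
(Neither sweeps every dependence group, but varenicline has the higher pooled rate.)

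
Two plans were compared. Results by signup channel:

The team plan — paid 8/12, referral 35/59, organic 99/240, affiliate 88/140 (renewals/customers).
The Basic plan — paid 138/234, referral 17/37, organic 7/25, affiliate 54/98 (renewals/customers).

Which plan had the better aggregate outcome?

Paid: the team plan 8/12 = 66.7%, the Basic plan 138/234 = 59.0% → the team plan
Referral: the team plan 35/59 = 59.3%, the Basic plan 17/37 = 45.9% → the team plan
Organic: the team plan 99/240 = 41.2%, the Basic plan 7/25 = 28.0% → the team plan
Affiliate: the team plan 88/140 = 62.9%, the Basic plan 54/98 = 55.1% → the team plan
Overall: the team plan 230/451 = 51.0%, the Basic plan 216/394 = 54.8% → the Basic plan
(The team plan wins every signup group but the Basic plan wins overall — the team plan's customers skew toward the low-rate organic group.)

the Basic plan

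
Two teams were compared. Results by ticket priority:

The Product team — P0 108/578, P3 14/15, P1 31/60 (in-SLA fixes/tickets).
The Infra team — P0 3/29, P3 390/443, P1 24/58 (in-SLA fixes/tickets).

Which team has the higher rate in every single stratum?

P0: the Product team 108/578 = 18.7%, the Infra team 3/29 = 10.3% → the Product team
P3: the Product team 14/15 = 93.3%, the Infra team 390/443 = 88.0% → the Product team
P1: the Product team 31/60 = 51.7%, the Infra team 24/58 = 41.4% → the Product team
The Product team has the higher rate in all 3 groups.

the Product team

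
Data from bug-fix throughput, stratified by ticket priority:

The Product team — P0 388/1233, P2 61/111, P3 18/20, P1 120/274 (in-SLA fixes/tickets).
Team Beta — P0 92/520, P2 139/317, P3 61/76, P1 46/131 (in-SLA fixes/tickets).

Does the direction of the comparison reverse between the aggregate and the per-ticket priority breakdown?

No

P0: the Product team 388/1233 = 31.5%, Team Beta 92/520 = 17.7% → the Product team
P2: the Product team 61/111 = 55.0%, Team Beta 139/317 = 43.8% → the Product team
P3: the Product team 18/20 = 90.0%, Team Beta 61/76 = 80.3% → the Product team
P1: the Product team 120/274 = 43.8%, Team Beta 46/131 = 35.1% → the Product team
Overall: the Product team 587/1638 = 35.8%, Team Beta 338/1044 = 32.4% → the Product team
The Product team wins overall and in every ticket group — no reversal.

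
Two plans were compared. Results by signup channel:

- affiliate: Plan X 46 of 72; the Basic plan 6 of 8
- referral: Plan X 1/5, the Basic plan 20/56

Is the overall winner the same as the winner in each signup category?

Affiliate: Plan X 46/72 = 63.9%, the Basic plan 6/8 = 75.0% → the Basic plan
Referral: Plan X 1/5 = 20.0%, the Basic plan 20/56 = 35.7% → the Basic plan
Overall: Plan X 47/77 = 61.0%, the Basic plan 26/64 = 40.6% → Plan X
The Basic plan wins each signup group but Plan X wins overall — the comparison reverses. The Basic plan's customers skew toward referral, which has a lower base rate.

No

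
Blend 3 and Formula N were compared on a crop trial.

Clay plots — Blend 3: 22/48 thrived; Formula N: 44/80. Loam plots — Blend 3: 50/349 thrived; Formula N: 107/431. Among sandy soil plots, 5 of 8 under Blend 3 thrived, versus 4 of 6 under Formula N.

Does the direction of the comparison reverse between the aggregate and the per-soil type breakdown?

Clay: Blend 3 22/48 = 45.8%, Formula N 44/80 = 55.0% → Formula N
Loam: Blend 3 50/349 = 14.3%, Formula N 107/431 = 24.8% → Formula N
Sandy soil: Blend 3 5/8 = 62.5%, Formula N 4/6 = 66.7% → Formula N
Overall: Blend 3 77/405 = 19.0%, Formula N 155/517 = 30.0% → Formula N
Formula N wins overall and in every soil group — no reversal.

No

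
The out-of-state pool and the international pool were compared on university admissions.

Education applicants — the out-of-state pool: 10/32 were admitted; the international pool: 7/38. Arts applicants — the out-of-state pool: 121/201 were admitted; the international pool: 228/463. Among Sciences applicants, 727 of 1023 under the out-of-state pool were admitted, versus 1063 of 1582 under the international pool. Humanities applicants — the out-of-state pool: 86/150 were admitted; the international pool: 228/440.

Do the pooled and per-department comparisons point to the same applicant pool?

Education: the out-of-state pool 10/32 = 31.2%, the international pool 7/38 = 18.4% → the out-of-state pool
Arts: the out-of-state pool 121/201 = 60.2%, the international pool 228/463 = 49.2% → the out-of-state pool
Sciences: the out-of-state pool 727/1023 = 71.1%, the international pool 1063/1582 = 67.2% → the out-of-state pool
Humanities: the out-of-state pool 86/150 = 57.3%, the international pool 228/440 = 51.8% → the out-of-state pool
Overall: the out-of-state pool 944/1406 = 67.1%, the international pool 1526/2523 = 60.5% → the out-of-state pool
The out-of-state pool wins overall and in every department group — no reversal.

Yes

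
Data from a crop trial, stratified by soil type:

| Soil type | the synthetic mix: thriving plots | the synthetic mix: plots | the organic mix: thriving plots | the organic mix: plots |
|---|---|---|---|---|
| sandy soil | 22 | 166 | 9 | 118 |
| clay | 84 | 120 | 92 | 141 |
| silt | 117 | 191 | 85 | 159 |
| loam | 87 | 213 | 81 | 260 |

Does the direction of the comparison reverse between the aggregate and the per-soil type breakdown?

No

Sandy soil: the synthetic mix 22/166 = 13.3%, the organic mix 9/118 = 7.6% → the synthetic mix
Clay: the synthetic mix 84/120 = 70.0%, the organic mix 92/141 = 65.2% → the synthetic mix
Silt: the synthetic mix 117/191 = 61.3%, the organic mix 85/159 = 53.5% → the synthetic mix
Loam: the synthetic mix 87/213 = 40.8%, the organic mix 81/260 = 31.2% → the synthetic mix
Overall: the synthetic mix 310/690 = 44.9%, the organic mix 267/678 = 39.4% → the synthetic mix
The synthetic mix wins overall and in every soil group — no reversal.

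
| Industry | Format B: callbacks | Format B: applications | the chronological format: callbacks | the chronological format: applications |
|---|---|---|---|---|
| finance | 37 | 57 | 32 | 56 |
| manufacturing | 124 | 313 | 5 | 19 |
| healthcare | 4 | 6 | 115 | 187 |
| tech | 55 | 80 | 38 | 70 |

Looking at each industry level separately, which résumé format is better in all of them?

Format B

Finance: Format B 37/57 = 64.9%, the chronological format 32/56 = 57.1% → Format B
Manufacturing: Format B 124/313 = 39.6%, the chronological format 5/19 = 26.3% → Format B
Healthcare: Format B 4/6 = 66.7%, the chronological format 115/187 = 61.5% → Format B
Tech: Format B 55/80 = 68.8%, the chronological format 38/70 = 54.3% → Format B
Format B has the higher rate in all 4 groups.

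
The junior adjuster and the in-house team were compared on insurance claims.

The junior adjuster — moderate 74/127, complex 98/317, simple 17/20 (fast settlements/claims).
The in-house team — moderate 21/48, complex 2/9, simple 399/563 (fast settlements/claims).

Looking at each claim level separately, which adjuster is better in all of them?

the junior adjuster

Moderate: the junior adjuster 74/127 = 58.3%, the in-house team 21/48 = 43.8% → the junior adjuster
Complex: the junior adjuster 98/317 = 30.9%, the in-house team 2/9 = 22.2% → the junior adjuster
Simple: the junior adjuster 17/20 = 85.0%, the in-house team 399/563 = 70.9% → the junior adjuster
The junior adjuster has the higher rate in all 3 groups.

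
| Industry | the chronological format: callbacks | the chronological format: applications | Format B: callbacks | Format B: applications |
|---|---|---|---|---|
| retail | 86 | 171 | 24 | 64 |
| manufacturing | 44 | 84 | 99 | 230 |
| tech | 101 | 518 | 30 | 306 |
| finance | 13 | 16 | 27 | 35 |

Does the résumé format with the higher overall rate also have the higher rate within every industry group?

Yes

Retail: the chronological format 86/171 = 50.3%, Format B 24/64 = 37.5% → the chronological format
Manufacturing: the chronological format 44/84 = 52.4%, Format B 99/230 = 43.0% → the chronological format
Tech: the chronological format 101/518 = 19.5%, Format B 30/306 = 9.8% → the chronological format
Finance: the chronological format 13/16 = 81.2%, Format B 27/35 = 77.1% → the chronological format
Overall: the chronological format 244/789 = 30.9%, Format B 180/635 = 28.3% → the chronological format
The chronological format wins overall and in every industry group — no reversal.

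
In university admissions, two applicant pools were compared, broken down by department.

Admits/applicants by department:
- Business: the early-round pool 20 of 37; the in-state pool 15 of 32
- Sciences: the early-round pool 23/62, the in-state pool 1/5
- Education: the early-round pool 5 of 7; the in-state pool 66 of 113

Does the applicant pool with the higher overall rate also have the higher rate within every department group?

Business: the early-round pool 20/37 = 54.1%, the in-state pool 15/32 = 46.9% → the early-round pool
Sciences: the early-round pool 23/62 = 37.1%, the in-state pool 1/5 = 20.0% → the early-round pool
Education: the early-round pool 5/7 = 71.4%, the in-state pool 66/113 = 58.4% → the early-round pool
Overall: the early-round pool 48/106 = 45.3%, the in-state pool 82/150 = 54.7% → the in-state pool
The early-round pool wins each department group but the in-state pool wins overall — the comparison reverses. The early-round pool's applicants skew toward Sciences, which has a lower base rate.

No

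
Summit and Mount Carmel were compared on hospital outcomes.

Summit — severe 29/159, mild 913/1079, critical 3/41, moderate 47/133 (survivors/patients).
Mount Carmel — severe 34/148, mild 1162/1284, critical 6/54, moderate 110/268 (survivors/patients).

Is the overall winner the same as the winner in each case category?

Yes

Severe: Summit 29/159 = 18.2%, Mount Carmel 34/148 = 23.0% → Mount Carmel
Mild: Summit 913/1079 = 84.6%, Mount Carmel 1162/1284 = 90.5% → Mount Carmel
Critical: Summit 3/41 = 7.3%, Mount Carmel 6/54 = 11.1% → Mount Carmel
Moderate: Summit 47/133 = 35.3%, Mount Carmel 110/268 = 41.0% → Mount Carmel
Overall: Summit 992/1412 = 70.3%, Mount Carmel 1312/1754 = 74.8% → Mount Carmel
Mount Carmel wins overall and in every case group — no reversal.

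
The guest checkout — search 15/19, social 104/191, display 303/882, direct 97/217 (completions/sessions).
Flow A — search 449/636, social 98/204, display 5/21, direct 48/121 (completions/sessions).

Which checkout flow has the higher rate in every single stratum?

Search: the guest checkout 15/19 = 78.9%, Flow A 449/636 = 70.6% → the guest checkout
Social: the guest checkout 104/191 = 54.5%, Flow A 98/204 = 48.0% → the guest checkout
Display: the guest checkout 303/882 = 34.4%, Flow A 5/21 = 23.8% → the guest checkout
Direct: the guest checkout 97/217 = 44.7%, Flow A 48/121 = 39.7% → the guest checkout
The guest checkout has the higher rate in all 4 groups.

the guest checkout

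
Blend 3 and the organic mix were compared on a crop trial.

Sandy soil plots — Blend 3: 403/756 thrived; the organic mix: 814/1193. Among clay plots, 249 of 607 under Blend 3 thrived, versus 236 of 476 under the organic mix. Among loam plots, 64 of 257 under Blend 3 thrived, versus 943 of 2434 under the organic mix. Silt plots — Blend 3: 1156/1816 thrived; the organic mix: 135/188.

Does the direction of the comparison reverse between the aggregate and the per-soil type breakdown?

Yes

Sandy soil: Blend 3 403/756 = 53.3%, the organic mix 814/1193 = 68.2% → the organic mix
Clay: Blend 3 249/607 = 41.0%, the organic mix 236/476 = 49.6% → the organic mix
Loam: Blend 3 64/257 = 24.9%, the organic mix 943/2434 = 38.7% → the organic mix
Silt: Blend 3 1156/1816 = 63.7%, the organic mix 135/188 = 71.8% → the organic mix
Overall: Blend 3 1872/3436 = 54.5%, the organic mix 2128/4291 = 49.6% → Blend 3
The organic mix wins each soil group but Blend 3 wins overall — the comparison reverses. The organic mix's plots skew toward loam, which has a lower base rate.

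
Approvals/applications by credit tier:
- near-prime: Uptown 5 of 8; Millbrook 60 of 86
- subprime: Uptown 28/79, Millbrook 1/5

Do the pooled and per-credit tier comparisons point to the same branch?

Near-prime: Uptown 5/8 = 62.5%, Millbrook 60/86 = 69.8% → Millbrook
Subprime: Uptown 28/79 = 35.4%, Millbrook 1/5 = 20.0% → Uptown
Overall: Uptown 33/87 = 37.9%, Millbrook 61/91 = 67.0% → Millbrook
Neither sweeps: Uptown wins 1 of 2 groups, Millbrook wins 1. Millbrook wins overall but not every group — no Simpson reversal.

No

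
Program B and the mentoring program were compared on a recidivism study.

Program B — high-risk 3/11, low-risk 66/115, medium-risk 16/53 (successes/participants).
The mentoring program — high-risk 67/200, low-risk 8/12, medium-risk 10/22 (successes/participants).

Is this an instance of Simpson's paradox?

High-risk: Program B 3/11 = 27.3%, the mentoring program 67/200 = 33.5% → the mentoring program
Low-risk: Program B 66/115 = 57.4%, the mentoring program 8/12 = 66.7% → the mentoring program
Medium-risk: Program B 16/53 = 30.2%, the mentoring program 10/22 = 45.5% → the mentoring program
Overall: Program B 85/179 = 47.5%, the mentoring program 85/234 = 36.3% → Program B
The mentoring program wins each risk group but Program B wins overall — the comparison reverses. The mentoring program's participants skew toward high-risk, which has a lower base rate.

Yes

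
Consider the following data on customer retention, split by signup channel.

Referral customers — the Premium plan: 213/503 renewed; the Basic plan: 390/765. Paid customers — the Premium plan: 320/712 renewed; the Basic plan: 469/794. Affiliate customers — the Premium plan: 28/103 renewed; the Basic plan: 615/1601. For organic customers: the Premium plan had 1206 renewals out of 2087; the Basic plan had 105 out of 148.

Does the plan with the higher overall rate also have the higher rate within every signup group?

No

Referral: the Premium plan 213/503 = 42.3%, the Basic plan 390/765 = 51.0% → the Basic plan
Paid: the Premium plan 320/712 = 44.9%, the Basic plan 469/794 = 59.1% → the Basic plan
Affiliate: the Premium plan 28/103 = 27.2%, the Basic plan 615/1601 = 38.4% → the Basic plan
Organic: the Premium plan 1206/2087 = 57.8%, the Basic plan 105/148 = 70.9% → the Basic plan
Overall: the Premium plan 1767/3405 = 51.9%, the Basic plan 1579/3308 = 47.7% → the Premium plan
The Basic plan wins each signup group but the Premium plan wins overall — the comparison reverses. The Basic plan's customers skew toward affiliate, which has a lower base rate.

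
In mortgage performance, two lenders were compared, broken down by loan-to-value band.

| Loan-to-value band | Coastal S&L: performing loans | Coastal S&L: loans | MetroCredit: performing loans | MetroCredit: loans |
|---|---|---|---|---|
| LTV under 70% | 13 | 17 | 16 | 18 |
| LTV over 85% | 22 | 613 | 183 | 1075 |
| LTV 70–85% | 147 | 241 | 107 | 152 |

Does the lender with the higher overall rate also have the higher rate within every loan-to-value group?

LTV under 70%: Coastal S&L 13/17 = 76.5%, MetroCredit 16/18 = 88.9% → MetroCredit
LTV over 85%: Coastal S&L 22/613 = 3.6%, MetroCredit 183/1075 = 17.0% → MetroCredit
LTV 70–85%: Coastal S&L 147/241 = 61.0%, MetroCredit 107/152 = 70.4% → MetroCredit
Overall: Coastal S&L 182/871 = 20.9%, MetroCredit 306/1245 = 24.6% → MetroCredit
MetroCredit wins overall and in every loan-to-value group — no reversal.

Yes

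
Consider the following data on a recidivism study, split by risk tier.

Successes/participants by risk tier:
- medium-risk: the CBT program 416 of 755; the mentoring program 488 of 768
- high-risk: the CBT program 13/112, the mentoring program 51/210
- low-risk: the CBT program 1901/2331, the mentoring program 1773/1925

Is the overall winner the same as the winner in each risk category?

Yes

Medium-risk: the CBT program 416/755 = 55.1%, the mentoring program 488/768 = 63.5% → the mentoring program
High-risk: the CBT program 13/112 = 11.6%, the mentoring program 51/210 = 24.3% → the mentoring program
Low-risk: the CBT program 1901/2331 = 81.6%, the mentoring program 1773/1925 = 92.1% → the mentoring program
Overall: the CBT program 2330/3198 = 72.9%, the mentoring program 2312/2903 = 79.6% → the mentoring program
The mentoring program wins overall and in every risk group — no reversal.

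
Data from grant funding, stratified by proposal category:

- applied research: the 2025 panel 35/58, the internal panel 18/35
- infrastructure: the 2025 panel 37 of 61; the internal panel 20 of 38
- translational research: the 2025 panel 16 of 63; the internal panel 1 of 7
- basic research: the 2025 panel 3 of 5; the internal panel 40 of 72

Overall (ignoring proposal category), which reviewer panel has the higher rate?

the internal panel

Applied research: the 2025 panel 35/58 = 60.3%, the internal panel 18/35 = 51.4% → the 2025 panel
Infrastructure: the 2025 panel 37/61 = 60.7%, the internal panel 20/38 = 52.6% → the 2025 panel
Translational research: the 2025 panel 16/63 = 25.4%, the internal panel 1/7 = 14.3% → the 2025 panel
Basic research: the 2025 panel 3/5 = 60.0%, the internal panel 40/72 = 55.6% → the 2025 panel
Overall: the 2025 panel 91/187 = 48.7%, the internal panel 79/152 = 52.0% → the internal panel
(The 2025 panel wins every proposal group but the internal panel wins overall — the 2025 panel's proposals skew toward the low-rate translational research group.)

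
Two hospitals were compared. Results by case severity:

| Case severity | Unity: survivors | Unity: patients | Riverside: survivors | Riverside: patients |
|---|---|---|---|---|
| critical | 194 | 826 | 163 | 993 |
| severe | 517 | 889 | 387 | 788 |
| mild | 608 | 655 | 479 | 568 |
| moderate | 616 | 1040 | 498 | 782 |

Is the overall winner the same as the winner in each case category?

No

Critical: Unity 194/826 = 23.5%, Riverside 163/993 = 16.4% → Unity
Severe: Unity 517/889 = 58.2%, Riverside 387/788 = 49.1% → Unity
Mild: Unity 608/655 = 92.8%, Riverside 479/568 = 84.3% → Unity
Moderate: Unity 616/1040 = 59.2%, Riverside 498/782 = 63.7% → Riverside
Overall: Unity 1935/3410 = 56.7%, Riverside 1527/3131 = 48.8% → Unity
Neither sweeps: Unity wins 3 of 4 groups, Riverside wins 1. Unity wins overall but not every group — no Simpson reversal.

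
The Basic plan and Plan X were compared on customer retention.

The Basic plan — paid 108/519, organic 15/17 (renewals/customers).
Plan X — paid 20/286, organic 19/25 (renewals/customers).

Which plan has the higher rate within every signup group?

the Basic plan

Paid: the Basic plan 108/519 = 20.8%, Plan X 20/286 = 7.0% → the Basic plan
Organic: the Basic plan 15/17 = 88.2%, Plan X 19/25 = 76.0% → the Basic plan
The Basic plan has the higher rate in both groups.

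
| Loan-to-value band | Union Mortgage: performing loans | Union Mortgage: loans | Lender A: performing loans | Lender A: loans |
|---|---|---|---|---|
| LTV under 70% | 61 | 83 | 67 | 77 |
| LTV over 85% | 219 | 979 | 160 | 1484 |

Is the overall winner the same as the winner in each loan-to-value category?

LTV under 70%: Union Mortgage 61/83 = 73.5%, Lender A 67/77 = 87.0% → Lender A
LTV over 85%: Union Mortgage 219/979 = 22.4%, Lender A 160/1484 = 10.8% → Union Mortgage
Overall: Union Mortgage 280/1062 = 26.4%, Lender A 227/1561 = 14.5% → Union Mortgage
Neither sweeps: Union Mortgage wins 1 of 2 groups, Lender A wins 1. Union Mortgage wins overall but not every group — no Simpson reversal.

No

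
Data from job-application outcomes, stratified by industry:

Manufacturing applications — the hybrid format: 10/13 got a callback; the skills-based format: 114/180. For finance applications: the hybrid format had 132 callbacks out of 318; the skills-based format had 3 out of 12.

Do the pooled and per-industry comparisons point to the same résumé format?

Manufacturing: the hybrid format 10/13 = 76.9%, the skills-based format 114/180 = 63.3% → the hybrid format
Finance: the hybrid format 132/318 = 41.5%, the skills-based format 3/12 = 25.0% → the hybrid format
Overall: the hybrid format 142/331 = 42.9%, the skills-based format 117/192 = 60.9% → the skills-based format
The hybrid format wins each industry group but the skills-based format wins overall — the comparison reverses. The hybrid format's applications skew toward finance, which has a lower base rate.

No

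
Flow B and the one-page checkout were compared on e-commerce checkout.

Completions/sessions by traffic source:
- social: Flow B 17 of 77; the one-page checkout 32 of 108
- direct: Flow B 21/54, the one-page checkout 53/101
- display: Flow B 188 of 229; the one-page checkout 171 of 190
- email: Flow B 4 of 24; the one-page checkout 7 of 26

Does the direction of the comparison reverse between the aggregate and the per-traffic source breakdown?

Social: Flow B 17/77 = 22.1%, the one-page checkout 32/108 = 29.6% → the one-page checkout
Direct: Flow B 21/54 = 38.9%, the one-page checkout 53/101 = 52.5% → the one-page checkout
Display: Flow B 188/229 = 82.1%, the one-page checkout 171/190 = 90.0% → the one-page checkout
Email: Flow B 4/24 = 16.7%, the one-page checkout 7/26 = 26.9% → the one-page checkout
Overall: Flow B 230/384 = 59.9%, the one-page checkout 263/425 = 61.9% → the one-page checkout
The one-page checkout wins overall and in every traffic group — no reversal.

No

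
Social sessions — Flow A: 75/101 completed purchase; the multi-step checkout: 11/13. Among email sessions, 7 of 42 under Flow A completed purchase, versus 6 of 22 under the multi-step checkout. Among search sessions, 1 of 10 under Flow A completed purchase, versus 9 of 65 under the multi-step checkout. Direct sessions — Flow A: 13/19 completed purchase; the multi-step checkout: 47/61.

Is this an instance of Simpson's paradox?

Yes

Social: Flow A 75/101 = 74.3%, the multi-step checkout 11/13 = 84.6% → the multi-step checkout
Email: Flow A 7/42 = 16.7%, the multi-step checkout 6/22 = 27.3% → the multi-step checkout
Search: Flow A 1/10 = 10.0%, the multi-step checkout 9/65 = 13.8% → the multi-step checkout
Direct: Flow A 13/19 = 68.4%, the multi-step checkout 47/61 = 77.0% → the multi-step checkout
Overall: Flow A 96/172 = 55.8%, the multi-step checkout 73/161 = 45.3% → Flow A
The multi-step checkout wins each traffic group but Flow A wins overall — the comparison reverses. The multi-step checkout's sessions skew toward search, which has a lower base rate.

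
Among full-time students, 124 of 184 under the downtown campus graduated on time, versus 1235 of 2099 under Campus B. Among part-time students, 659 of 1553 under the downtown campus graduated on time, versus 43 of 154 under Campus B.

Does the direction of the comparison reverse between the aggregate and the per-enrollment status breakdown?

Yes

Full-time: the downtown campus 124/184 = 67.4%, Campus B 1235/2099 = 58.8% → the downtown campus
Part-time: the downtown campus 659/1553 = 42.4%, Campus B 43/154 = 27.9% → the downtown campus
Overall: the downtown campus 783/1737 = 45.1%, Campus B 1278/2253 = 56.7% → Campus B
The downtown campus wins each enrollment group but Campus B wins overall — the comparison reverses. The downtown campus's students skew toward part-time, which has a lower base rate.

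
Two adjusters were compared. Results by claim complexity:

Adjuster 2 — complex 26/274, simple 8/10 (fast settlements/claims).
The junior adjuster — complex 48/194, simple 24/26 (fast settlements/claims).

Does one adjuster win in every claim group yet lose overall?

No

Complex: Adjuster 2 26/274 = 9.5%, the junior adjuster 48/194 = 24.7% → the junior adjuster
Simple: Adjuster 2 8/10 = 80.0%, the junior adjuster 24/26 = 92.3% → the junior adjuster
Overall: Adjuster 2 34/284 = 12.0%, the junior adjuster 72/220 = 32.7% → the junior adjuster
The junior adjuster wins overall and in every claim group — no reversal.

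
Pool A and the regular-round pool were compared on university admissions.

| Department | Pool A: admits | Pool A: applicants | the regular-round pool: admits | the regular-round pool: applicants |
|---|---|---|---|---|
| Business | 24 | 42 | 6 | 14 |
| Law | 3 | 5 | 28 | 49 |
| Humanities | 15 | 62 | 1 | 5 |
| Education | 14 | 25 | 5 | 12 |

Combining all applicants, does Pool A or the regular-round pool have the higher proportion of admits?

the regular-round pool

Business: Pool A 24/42 = 57.1%, the regular-round pool 6/14 = 42.9% → Pool A
Law: Pool A 3/5 = 60.0%, the regular-round pool 28/49 = 57.1% → Pool A
Humanities: Pool A 15/62 = 24.2%, the regular-round pool 1/5 = 20.0% → Pool A
Education: Pool A 14/25 = 56.0%, the regular-round pool 5/12 = 41.7% → Pool A
Overall: Pool A 56/134 = 41.8%, the regular-round pool 40/80 = 50.0% → the regular-round pool
(Pool A wins every department group but the regular-round pool wins overall — Pool A's applicants skew toward the low-rate Humanities group.)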